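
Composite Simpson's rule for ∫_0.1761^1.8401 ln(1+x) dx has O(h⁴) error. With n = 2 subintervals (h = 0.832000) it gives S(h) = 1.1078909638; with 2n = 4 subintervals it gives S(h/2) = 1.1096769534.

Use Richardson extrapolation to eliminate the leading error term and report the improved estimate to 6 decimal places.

The method has order 4: 2^4 = 16.
Top: 16(1.1096769534) − (1.1078909638) = 16.6469402906
Extrapolated: 16.6469402906 / 15 = 1.1097960194

1.109796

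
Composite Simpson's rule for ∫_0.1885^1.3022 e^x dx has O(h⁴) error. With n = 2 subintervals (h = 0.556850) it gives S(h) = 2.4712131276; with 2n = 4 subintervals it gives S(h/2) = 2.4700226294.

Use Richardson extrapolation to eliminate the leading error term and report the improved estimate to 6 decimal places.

2.469943

Leading term ∝ h^4; use weight 16 = 2^4.
16 × 2.4700226294 − 2.4712131276 = 37.0491489428
Extrapolated: 37.0491489428 / 15 = 2.4699432629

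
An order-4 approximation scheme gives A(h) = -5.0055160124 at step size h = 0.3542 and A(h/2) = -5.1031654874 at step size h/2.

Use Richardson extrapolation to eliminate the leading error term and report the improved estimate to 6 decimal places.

-5.109675

Method order is 4; weight 2^4 = 16.
16×(-5.1031654874) = -81.6506477984; (-81.6506477984) − (-5.0055160124) = -76.6451317860
Extrapolated: (-76.6451317860) / 15 = -5.1096754524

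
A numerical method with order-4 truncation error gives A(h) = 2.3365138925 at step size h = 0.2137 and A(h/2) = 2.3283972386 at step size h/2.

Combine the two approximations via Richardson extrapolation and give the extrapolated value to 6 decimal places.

2.327856

r = 4, so 2^r = 16.
Numerator 16·A(h/2) − A(h) = 16·2.3283972386 − 2.3365138925 = 34.9178419251
34.9178419251 ÷ 15 = 2.3278561283
Correction |R − A(h/2)| = 5.411e-04; gap |A(h/2) − A(h)| = 8.117e-03.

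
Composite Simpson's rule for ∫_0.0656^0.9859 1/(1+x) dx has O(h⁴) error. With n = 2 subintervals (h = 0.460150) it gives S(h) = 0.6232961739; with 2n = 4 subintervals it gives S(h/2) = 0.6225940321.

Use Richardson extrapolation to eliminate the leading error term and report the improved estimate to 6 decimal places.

The method has order 4: 2^4 = 16.
2^4 × A(h/2) = 9.9615045136; minus A(h) gives 9.3382083397.
9.3382083397 ÷ 15 = 0.6225472226
Shift from A(h/2): −0.0000468095.

0.622547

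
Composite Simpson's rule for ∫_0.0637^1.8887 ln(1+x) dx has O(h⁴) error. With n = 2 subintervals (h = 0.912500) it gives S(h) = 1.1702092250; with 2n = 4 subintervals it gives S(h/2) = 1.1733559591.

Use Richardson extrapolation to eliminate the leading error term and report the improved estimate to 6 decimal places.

Method order is 4; weight 2^4 = 16.
Top: 16(1.1733559591) − (1.1702092250) = 17.6034861206
Extrapolated: 17.6034861206 / 15 = 1.1735657414
Shift from A(h/2): +0.0002097823.

1.173566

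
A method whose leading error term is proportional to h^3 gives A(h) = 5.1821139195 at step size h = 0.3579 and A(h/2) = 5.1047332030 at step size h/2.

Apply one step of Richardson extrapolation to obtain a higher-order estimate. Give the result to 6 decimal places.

5.093679

Error is O(h^3); halving h shrinks it by 2^3 = 8.
8*5.1047332030 − 5.1821139195 = 35.6557517045
35.6557517045 ÷ 7 = 5.0936788149
Gap between inputs: 7.738e-02; correction applied: −0.0110543881.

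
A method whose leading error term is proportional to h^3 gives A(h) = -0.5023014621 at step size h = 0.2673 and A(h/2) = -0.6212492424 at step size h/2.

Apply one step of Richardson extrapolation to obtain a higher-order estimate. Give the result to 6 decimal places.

-0.638242

r = 3, so 2^r = 8.
A(h/2) − A(h) = -0.6212492424 − (-0.5023014621) = -0.1189477803
Correction (A(h/2) − A(h))/(8 − 1) = (-0.1189477803)/7 = -0.0169925400
R = -0.6212492424 − 0.0169925400 = -0.6382417824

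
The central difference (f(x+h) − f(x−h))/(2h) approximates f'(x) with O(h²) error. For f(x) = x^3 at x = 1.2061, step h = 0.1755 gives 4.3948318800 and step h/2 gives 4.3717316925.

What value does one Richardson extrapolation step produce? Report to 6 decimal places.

4.364032

The method has order 2: 2^2 = 4.
Difference of the inputs: 4.3717316925 − 4.3948318800 = -0.0231001875
Correction (A(h/2) − A(h))/(4 − 1) = (-0.0231001875)/3 = -0.0077000625
R = 4.3717316925 − 0.0077000625 = 4.3640316300
Shift from A(h/2): −0.0077000625.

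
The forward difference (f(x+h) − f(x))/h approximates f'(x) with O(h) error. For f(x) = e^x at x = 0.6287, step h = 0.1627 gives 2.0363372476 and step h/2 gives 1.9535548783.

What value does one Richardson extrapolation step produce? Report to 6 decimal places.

Order 1 gives 2^r = 2 and 2^r − 1 = 1.
2*1.9535548783 = 3.9071097566; subtract 2.0363372476 → 1.8707725090
(2*1.9535548783 − 2.0363372476)/(2 − 1) = 1.8707725090
Shift from A(h/2): −0.0827823693.

1.870773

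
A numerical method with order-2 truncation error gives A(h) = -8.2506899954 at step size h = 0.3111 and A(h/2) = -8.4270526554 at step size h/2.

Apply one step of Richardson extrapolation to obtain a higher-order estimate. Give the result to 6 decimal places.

-8.485840

The method has order 2: 2^2 = 4.
Top: 4(-8.4270526554) − (-8.2506899954) = -25.4575206262
R = (-25.4575206262)/3 = -8.4858402087
Gap between inputs: 1.764e-01; correction applied: −0.0587875533.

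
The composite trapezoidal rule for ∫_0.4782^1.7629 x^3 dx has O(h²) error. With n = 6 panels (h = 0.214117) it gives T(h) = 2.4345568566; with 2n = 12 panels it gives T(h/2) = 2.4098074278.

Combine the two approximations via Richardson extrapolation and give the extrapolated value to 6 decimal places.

2.401558

Order 2 gives 2^r = 4 and 2^r − 1 = 3.
Difference of the inputs: 2.4098074278 − 2.4345568566 = -0.0247494288
Divide by 2^2 − 1 = 3: (-0.0247494288)/3 = -0.0082498096
R = A(h/2) + (A(h/2) − A(h))/3 = 2.4098074278 − 0.0082498096 = 2.4015576182
Correction |R − A(h/2)| = 8.250e-03; gap |A(h/2) − A(h)| = 2.475e-02.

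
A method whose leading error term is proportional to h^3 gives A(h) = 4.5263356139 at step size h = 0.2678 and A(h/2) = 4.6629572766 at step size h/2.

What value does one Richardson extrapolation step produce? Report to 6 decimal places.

4.682475

Error is O(h^3); halving h shrinks it by 2^3 = 8.
2^3×A(h/2) = 37.3036582128; minus A(h) gives 32.7773225989.
32.7773225989 ÷ 7 = 4.6824746570
Correction |R − A(h/2)| = 1.952e-02; gap |A(h/2) − A(h)| = 1.366e-01.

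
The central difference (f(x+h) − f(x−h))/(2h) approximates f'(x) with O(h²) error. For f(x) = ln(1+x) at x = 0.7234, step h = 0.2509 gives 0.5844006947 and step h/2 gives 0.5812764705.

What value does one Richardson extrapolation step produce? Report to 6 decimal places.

0.580235

The method has order 2: 2^2 = 4.
A(h/2) − A(h) = 0.5812764705 − 0.5844006947 = -0.0031242242
Divide by 2^2 − 1 = 3: (-0.0031242242)/3 = -0.0010414081
R = A(h/2) + (A(h/2) − A(h))/3 = 0.5812764705 − 0.0010414081 = 0.5802350624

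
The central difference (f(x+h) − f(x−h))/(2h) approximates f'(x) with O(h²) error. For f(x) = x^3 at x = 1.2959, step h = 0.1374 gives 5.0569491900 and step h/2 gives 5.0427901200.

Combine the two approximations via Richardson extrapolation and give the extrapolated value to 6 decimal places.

5.038070

r = 2: numerator weight 4, denominator 3.
2^2*A(h/2) = 20.1711604800; minus A(h) gives 15.1142112900.
Divide by 2^2 − 1 = 3.
(4*5.0427901200 − 5.0569491900)/(4 − 1) = 5.0380704300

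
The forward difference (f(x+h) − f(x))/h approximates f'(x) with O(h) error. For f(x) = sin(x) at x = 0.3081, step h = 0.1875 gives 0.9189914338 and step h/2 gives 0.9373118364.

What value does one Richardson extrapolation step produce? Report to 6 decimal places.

Leading term ∝ h^1; use weight 2 = 2^1.
2×0.9373118364 = 1.8746236728; 1.8746236728 − 0.9189914338 = 0.9556322390
Divide by 2^1 − 1 = 1.
Result: 0.9556322390

0.955632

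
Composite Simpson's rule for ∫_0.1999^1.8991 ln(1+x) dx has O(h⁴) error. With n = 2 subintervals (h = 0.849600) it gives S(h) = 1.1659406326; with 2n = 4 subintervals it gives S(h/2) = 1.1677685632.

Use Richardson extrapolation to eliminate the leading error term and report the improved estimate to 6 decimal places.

1.167890

r = 4, so 2^r = 16.
A(h/2) − A(h) = 1.1677685632 − 1.1659406326 = 0.0018279306
Divide by 2^4 − 1 = 15: 0.0018279306/15 = 0.0001218620
R = 1.1677685632 + 0.0001218620 = 1.1678904252
Correction |R − A(h/2)| = 1.219e-04; gap |A(h/2) − A(h)| = 1.828e-03.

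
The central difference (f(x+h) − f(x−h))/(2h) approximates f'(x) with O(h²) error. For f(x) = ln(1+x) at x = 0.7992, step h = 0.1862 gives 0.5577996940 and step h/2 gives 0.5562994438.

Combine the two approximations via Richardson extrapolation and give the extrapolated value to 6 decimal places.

0.555799

Method order is 2; weight 2^2 = 4.
Numerator 4*A(h/2) − A(h) = 4*0.5562994438 − 0.5577996940 = 1.6673980812
Divide by 2^2 − 1 = 3.
R = 1.6673980812/3 = 0.5557993604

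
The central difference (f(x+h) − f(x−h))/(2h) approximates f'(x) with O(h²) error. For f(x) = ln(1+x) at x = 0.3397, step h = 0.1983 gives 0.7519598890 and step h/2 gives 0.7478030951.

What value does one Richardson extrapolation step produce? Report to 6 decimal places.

0.746417

Order 2 gives 2^r = 4 and 2^r − 1 = 3.
4×0.7478030951 = 2.9912123804; 2.9912123804 − 0.7519598890 = 2.2392524914
R = 2.2392524914/3 = 0.7464174971
Correction |R − A(h/2)| = 1.386e-03; gap |A(h/2) − A(h)| = 4.157e-03.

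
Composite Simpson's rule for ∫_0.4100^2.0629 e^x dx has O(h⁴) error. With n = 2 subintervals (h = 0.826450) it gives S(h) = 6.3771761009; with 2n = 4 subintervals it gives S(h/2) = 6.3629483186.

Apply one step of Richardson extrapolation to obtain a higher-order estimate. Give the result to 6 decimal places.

6.362000

Leading term ∝ h^4; use weight 16 = 2^4.
Numerator 16·A(h/2) − A(h) = 16·6.3629483186 − 6.3771761009 = 95.4299969967
Divide by 2^4 − 1 = 15.
(16·6.3629483186 − 6.3771761009)/(16 − 1) = 6.3619997998
Shift from A(h/2): −0.0009485188.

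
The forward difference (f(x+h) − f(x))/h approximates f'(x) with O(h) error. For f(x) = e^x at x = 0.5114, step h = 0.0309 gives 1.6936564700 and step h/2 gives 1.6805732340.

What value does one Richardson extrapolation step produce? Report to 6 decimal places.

1.667490

Order 1 gives 2^r = 2 and 2^r − 1 = 1.
2·1.6805732340 = 3.3611464680; subtract 1.6936564700 → 1.6674899980
Denominator 2 − 1 = 1.
Extrapolated: 1.6674899980 / 1 = 1.6674899980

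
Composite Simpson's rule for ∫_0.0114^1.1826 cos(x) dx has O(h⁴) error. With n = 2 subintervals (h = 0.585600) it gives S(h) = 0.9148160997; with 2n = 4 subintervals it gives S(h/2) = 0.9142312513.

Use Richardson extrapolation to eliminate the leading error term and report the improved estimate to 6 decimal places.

0.914192

r = 4, so 2^r = 16.
Numerator 16·A(h/2) − A(h) = 16·0.9142312513 − 0.9148160997 = 13.7128839211
Denominator 16 − 1 = 15.
Extrapolated: 13.7128839211 / 15 = 0.9141922614
Gap between inputs: 5.848e-04; correction applied: −0.0000389899.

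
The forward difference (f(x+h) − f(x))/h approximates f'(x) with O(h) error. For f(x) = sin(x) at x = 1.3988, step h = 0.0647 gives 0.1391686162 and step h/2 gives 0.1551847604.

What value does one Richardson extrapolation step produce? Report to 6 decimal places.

The method has order 1: 2^1 = 2.
2 × 0.1551847604 = 0.3103695208; 0.3103695208 − 0.1391686162 = 0.1712009046
Extrapolated: 0.1712009046 / 1 = 0.1712009046
Shift from A(h/2): +0.0160161442.

0.171201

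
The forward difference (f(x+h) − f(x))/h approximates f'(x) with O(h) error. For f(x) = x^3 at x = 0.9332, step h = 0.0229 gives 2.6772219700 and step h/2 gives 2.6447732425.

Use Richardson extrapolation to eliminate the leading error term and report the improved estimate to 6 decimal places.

2.612325

Method order is 1; weight 2^1 = 2.
Top: 2(2.6447732425) − (2.6772219700) = 2.6123245150
Extrapolated: 2.6123245150 / 1 = 2.6123245150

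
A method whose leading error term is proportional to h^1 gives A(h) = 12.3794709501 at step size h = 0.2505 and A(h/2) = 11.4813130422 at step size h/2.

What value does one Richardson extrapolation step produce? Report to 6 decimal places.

10.583155

Leading term ∝ h^1; use weight 2 = 2^1.
Weighted: 22.9626260844 − 12.3794709501 = 10.5831551343
Divide by 2^1 − 1 = 1.
R = 10.5831551343/1 = 10.5831551343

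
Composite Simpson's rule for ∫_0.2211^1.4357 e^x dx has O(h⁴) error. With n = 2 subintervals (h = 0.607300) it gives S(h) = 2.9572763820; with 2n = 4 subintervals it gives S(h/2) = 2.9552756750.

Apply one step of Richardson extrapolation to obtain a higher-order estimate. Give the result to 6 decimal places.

With r = 4 the leading error scales as h^4, so the weight is 2^4 = 16.
16·2.9552756750 − 2.9572763820 = 44.3271344180
Divide by 2^4 − 1 = 15.
So the Richardson estimate is 2.9551422945.
Shift from A(h/2): −0.0001333805.

2.955142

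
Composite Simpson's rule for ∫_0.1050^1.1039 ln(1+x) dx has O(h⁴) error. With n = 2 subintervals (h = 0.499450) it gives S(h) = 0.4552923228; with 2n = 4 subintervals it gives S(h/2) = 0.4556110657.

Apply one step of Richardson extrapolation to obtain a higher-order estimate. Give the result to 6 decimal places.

Error is O(h^4); halving h shrinks it by 2^4 = 16.
Difference of the inputs: 0.4556110657 − 0.4552923228 = 0.0003187429
Divide by 2^4 − 1 = 15: 0.0003187429/15 = 0.0000212495
R = 0.4556110657 + 0.0000212495 = 0.4556323152

0.455632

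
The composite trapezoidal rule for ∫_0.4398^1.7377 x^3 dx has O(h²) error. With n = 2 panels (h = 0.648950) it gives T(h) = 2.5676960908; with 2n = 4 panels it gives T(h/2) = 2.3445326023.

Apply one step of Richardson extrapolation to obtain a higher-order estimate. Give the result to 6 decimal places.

r = 2, so 2^r = 4.
4*2.3445326023 = 9.3781304092; subtract 2.5676960908 → 6.8104343184
Extrapolated: 6.8104343184 / 3 = 2.2701447728
Gap between inputs: 2.232e-01; correction applied: −0.0743878295.

2.270145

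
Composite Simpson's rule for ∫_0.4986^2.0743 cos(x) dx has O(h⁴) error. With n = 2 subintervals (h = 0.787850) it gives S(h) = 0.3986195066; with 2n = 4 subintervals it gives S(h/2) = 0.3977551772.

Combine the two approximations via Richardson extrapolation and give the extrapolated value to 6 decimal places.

0.397698

r = 4, so 2^r = 16.
16*0.3977551772 = 6.3640828352; subtract 0.3986195066 → 5.9654633286
Extrapolated: 5.9654633286 / 15 = 0.3976975552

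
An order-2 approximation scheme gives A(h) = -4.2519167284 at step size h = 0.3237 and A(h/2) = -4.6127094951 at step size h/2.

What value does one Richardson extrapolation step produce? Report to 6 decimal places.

The method has order 2: 2^2 = 4.
Numerator 4*A(h/2) − A(h) = 4*(-4.6127094951) − (-4.2519167284) = -14.1989212520
R = (-14.1989212520)/3 = -4.7329737507

-4.732974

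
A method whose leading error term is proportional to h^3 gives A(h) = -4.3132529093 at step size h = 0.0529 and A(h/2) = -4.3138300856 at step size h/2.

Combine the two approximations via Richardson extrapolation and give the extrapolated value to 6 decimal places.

-4.313913

r = 3, so 2^r = 8.
8 × (-4.3138300856) = -34.5106406848; subtract (-4.3132529093) → -30.1973877755
R = (-30.1973877755)/7 = -4.3139125394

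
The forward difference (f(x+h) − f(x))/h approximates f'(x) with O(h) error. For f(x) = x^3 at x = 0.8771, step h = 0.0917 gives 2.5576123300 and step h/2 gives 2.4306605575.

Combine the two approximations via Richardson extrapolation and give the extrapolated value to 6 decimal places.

Leading term ∝ h^1; use weight 2 = 2^1.
2^1×A(h/2) = 4.8613211150; minus A(h) gives 2.3037087850.
Divide by 2^1 − 1 = 1.
2.3037087850 ÷ 1 = 2.3037087850
Correction |R − A(h/2)| = 1.270e-01; gap |A(h/2) − A(h)| = 1.270e-01.

2.303709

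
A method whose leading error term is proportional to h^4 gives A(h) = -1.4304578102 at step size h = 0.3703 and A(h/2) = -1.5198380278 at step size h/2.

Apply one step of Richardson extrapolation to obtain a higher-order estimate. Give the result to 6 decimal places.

Order 4 gives 2^r = 16 and 2^r − 1 = 15.
16·(-1.5198380278) − (-1.4304578102) = -22.8869506346
R = (-22.8869506346)/15 = -1.5257967090

-1.525797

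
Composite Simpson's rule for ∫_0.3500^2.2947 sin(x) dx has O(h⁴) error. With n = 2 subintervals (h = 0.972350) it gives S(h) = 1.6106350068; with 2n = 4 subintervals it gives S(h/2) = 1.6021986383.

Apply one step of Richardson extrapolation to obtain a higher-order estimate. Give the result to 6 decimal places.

1.601636

r = 4: numerator weight 16, denominator 15.
16 × 1.6021986383 − 1.6106350068 = 24.0245432060
Denominator 16 − 1 = 15.
24.0245432060 ÷ 15 = 1.6016362137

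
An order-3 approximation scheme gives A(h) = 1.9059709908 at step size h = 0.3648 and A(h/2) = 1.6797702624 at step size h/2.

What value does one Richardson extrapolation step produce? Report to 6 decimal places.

Method order is 3; weight 2^3 = 8.
Top: 8(1.6797702624) − (1.9059709908) = 11.5321911084
Divide by 2^3 − 1 = 7.
Extrapolated: 11.5321911084 / 7 = 1.6474558726

1.647456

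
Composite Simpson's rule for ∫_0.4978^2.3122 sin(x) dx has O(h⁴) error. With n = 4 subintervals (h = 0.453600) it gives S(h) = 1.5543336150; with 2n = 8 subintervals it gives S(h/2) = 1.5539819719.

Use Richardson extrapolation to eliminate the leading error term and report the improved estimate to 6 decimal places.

Error is O(h^4); halving h shrinks it by 2^4 = 16.
16*1.5539819719 = 24.8637115504; subtract 1.5543336150 → 23.3093779354
Denominator 16 − 1 = 15.
R = 23.3093779354/15 = 1.5539585290

1.553959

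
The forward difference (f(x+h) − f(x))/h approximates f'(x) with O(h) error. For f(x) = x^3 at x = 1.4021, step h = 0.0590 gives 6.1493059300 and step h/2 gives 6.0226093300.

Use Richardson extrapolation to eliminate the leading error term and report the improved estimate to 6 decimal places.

5.895913

r = 1, so 2^r = 2.
2^1×A(h/2) = 12.0452186600; minus A(h) gives 5.8959127300.
Divide by 2^1 − 1 = 1.
(2×6.0226093300 − 6.1493059300)/(2 − 1) = 5.8959127300
Gap between inputs: 1.267e-01; correction applied: −0.1266966000.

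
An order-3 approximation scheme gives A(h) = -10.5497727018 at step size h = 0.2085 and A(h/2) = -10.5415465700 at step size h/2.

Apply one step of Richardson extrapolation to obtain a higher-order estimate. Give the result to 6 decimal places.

r = 3, so 2^r = 8.
Numerator 8×A(h/2) − A(h) = 8×(-10.5415465700) − (-10.5497727018) = -73.7825998582
(8×(-10.5415465700) − (-10.5497727018))/(8 − 1) = -10.5403714083

-10.540371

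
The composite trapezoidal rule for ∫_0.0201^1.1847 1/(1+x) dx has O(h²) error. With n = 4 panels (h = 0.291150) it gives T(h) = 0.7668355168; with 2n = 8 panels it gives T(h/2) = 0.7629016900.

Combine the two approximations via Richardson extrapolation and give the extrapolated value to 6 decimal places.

0.761590

Leading term ∝ h^2; use weight 4 = 2^2.
Difference of the inputs: 0.7629016900 − 0.7668355168 = -0.0039338268
Divide by 2^2 − 1 = 3: (-0.0039338268)/3 = -0.0013112756
R = 0.7629016900 − 0.0013112756 = 0.7615904144
Gap between inputs: 3.934e-03; correction applied: −0.0013112756.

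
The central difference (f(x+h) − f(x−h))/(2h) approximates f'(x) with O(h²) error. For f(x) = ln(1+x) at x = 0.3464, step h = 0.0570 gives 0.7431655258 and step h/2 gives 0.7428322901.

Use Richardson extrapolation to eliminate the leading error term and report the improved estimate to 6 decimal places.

Error is O(h^2); halving h shrinks it by 2^2 = 4.
Weighted: 2.9713291604 − 0.7431655258 = 2.2281636346
Divide by 2^2 − 1 = 3.
R = 2.2281636346/3 = 0.7427212115
Shift from A(h/2): −0.0001110786.

0.742721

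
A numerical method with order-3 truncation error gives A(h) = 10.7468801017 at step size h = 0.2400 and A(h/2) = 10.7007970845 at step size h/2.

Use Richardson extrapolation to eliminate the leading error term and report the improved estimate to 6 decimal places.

10.694214

Order 3 gives 2^r = 8 and 2^r − 1 = 7.
8*10.7007970845 = 85.6063766760; 85.6063766760 − 10.7468801017 = 74.8594965743
Denominator 8 − 1 = 7.
Extrapolated: 74.8594965743 / 7 = 10.6942137963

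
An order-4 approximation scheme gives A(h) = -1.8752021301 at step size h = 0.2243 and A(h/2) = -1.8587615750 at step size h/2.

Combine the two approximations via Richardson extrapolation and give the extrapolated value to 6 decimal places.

-1.857666

Leading term ∝ h^4; use weight 16 = 2^4.
2^4 × A(h/2) = -29.7401852000; minus A(h) gives -27.8649830699.
(16 × (-1.8587615750) − (-1.8752021301))/(16 − 1) = -1.8576655380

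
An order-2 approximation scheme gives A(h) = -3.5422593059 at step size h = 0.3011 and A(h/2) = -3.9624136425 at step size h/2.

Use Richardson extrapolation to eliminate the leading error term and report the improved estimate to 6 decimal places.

-4.102465

Method order is 2; weight 2^2 = 4.
4 × (-3.9624136425) = -15.8496545700; (-15.8496545700) − (-3.5422593059) = -12.3073952641
(-12.3073952641) ÷ 3 = -4.1024650880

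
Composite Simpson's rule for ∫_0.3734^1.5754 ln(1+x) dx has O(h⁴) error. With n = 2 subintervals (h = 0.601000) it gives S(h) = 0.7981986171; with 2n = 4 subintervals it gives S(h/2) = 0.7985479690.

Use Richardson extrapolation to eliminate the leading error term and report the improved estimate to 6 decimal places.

0.798571

Method order is 4; weight 2^4 = 16.
2^4×A(h/2) = 12.7767675040; minus A(h) gives 11.9785688869.
Denominator 16 − 1 = 15.
Result: 0.7985712591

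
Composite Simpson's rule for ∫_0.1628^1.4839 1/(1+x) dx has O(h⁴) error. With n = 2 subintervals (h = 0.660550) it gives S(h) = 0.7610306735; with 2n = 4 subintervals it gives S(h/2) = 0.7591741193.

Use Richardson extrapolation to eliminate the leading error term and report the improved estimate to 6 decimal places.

Error is O(h^4); halving h shrinks it by 2^4 = 16.
Weighted: 12.1467859088 − 0.7610306735 = 11.3857552353
Denominator 16 − 1 = 15.
R = 11.3857552353/15 = 0.7590503490

0.759050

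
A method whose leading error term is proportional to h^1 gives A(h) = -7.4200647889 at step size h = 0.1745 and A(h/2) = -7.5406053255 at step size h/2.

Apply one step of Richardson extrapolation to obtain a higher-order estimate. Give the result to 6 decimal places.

Order 1 gives 2^r = 2 and 2^r − 1 = 1.
Top: 2(-7.5406053255) − (-7.4200647889) = -7.6611458621
Denominator 2 − 1 = 1.
So the Richardson estimate is -7.6611458621.

-7.661146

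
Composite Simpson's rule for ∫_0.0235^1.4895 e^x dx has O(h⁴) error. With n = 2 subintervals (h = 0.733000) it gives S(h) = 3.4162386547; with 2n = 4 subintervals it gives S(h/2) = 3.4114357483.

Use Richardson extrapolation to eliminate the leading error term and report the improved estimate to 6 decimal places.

3.411116

r = 4, so 2^r = 16.
16×3.4114357483 = 54.5829719728; 54.5829719728 − 3.4162386547 = 51.1667333181
51.1667333181 ÷ 15 = 3.4111155545
Gap between inputs: 4.803e-03; correction applied: −0.0003201938.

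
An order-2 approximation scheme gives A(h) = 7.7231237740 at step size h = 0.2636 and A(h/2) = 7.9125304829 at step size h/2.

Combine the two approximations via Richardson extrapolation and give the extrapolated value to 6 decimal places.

r = 2, so 2^r = 4.
4·7.9125304829 = 31.6501219316; 31.6501219316 − 7.7231237740 = 23.9269981576
Divide by 2^2 − 1 = 3.
So the Richardson estimate is 7.9756660525.
Correction |R − A(h/2)| = 6.314e-02; gap |A(h/2) − A(h)| = 1.894e-01.

7.975666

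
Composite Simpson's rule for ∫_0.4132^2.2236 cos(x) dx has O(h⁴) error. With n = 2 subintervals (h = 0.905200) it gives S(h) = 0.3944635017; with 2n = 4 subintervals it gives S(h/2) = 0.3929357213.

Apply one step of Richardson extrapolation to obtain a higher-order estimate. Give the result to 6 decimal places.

r = 4, so 2^r = 16.
A(h/2) − A(h) = 0.3929357213 − 0.3944635017 = -0.0015277804
Correction (A(h/2) − A(h))/(16 − 1) = (-0.0015277804)/15 = -0.0001018520
R = 0.3929357213 − 0.0001018520 = 0.3928338693
Shift from A(h/2): −0.0001018520.

0.392834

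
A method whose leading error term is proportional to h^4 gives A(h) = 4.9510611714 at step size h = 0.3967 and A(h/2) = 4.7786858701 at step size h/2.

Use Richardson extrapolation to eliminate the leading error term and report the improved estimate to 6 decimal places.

Error is O(h^4); halving h shrinks it by 2^4 = 16.
16 × 4.7786858701 = 76.4589739216; subtract 4.9510611714 → 71.5079127502
(16 × 4.7786858701 − 4.9510611714)/(16 − 1) = 4.7671941833

4.767194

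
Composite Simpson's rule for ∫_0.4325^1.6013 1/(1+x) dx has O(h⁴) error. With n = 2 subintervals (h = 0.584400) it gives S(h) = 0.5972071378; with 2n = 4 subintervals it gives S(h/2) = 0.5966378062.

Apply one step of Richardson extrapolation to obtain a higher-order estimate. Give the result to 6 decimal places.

With r = 4 the leading error scales as h^4, so the weight is 2^4 = 16.
Numerator 16*A(h/2) − A(h) = 16*0.5966378062 − 0.5972071378 = 8.9489977614
Divide by 2^4 − 1 = 15.
So the Richardson estimate is 0.5965998508.
Gap between inputs: 5.693e-04; correction applied: −0.0000379554.

0.596600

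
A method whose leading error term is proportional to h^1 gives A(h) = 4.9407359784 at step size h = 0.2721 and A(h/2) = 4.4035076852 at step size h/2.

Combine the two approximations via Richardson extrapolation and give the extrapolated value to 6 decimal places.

r = 1: numerator weight 2, denominator 1.
Top: 2(4.4035076852) − (4.9407359784) = 3.8662793920
Divide by 2^1 − 1 = 1.
3.8662793920 ÷ 1 = 3.8662793920
Gap between inputs: 5.372e-01; correction applied: −0.5372282932.

3.866279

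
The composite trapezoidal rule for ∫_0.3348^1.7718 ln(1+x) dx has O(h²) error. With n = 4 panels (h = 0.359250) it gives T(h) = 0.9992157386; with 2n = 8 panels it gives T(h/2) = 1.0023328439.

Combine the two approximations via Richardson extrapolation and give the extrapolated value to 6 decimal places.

With r = 2 the leading error scales as h^2, so the weight is 2^2 = 4.
2^2·A(h/2) = 4.0093313756; minus A(h) gives 3.0101156370.
R = 3.0101156370/3 = 1.0033718790

1.003372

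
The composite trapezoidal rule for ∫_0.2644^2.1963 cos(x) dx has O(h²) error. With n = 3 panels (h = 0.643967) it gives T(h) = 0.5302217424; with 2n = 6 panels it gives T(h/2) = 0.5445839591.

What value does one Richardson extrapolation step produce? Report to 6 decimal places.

r = 2: numerator weight 4, denominator 3.
Weighted: 2.1783358364 − 0.5302217424 = 1.6481140940
Divide by 2^2 − 1 = 3.
1.6481140940 ÷ 3 = 0.5493713647
Gap between inputs: 1.436e-02; correction applied: +0.0047874056.

0.549371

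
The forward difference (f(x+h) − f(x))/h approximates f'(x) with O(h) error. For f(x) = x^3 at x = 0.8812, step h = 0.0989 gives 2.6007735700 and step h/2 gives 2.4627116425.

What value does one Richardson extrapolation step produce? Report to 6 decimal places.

2.324650

Order 1 gives 2^r = 2 and 2^r − 1 = 1.
Weighted: 4.9254232850 − 2.6007735700 = 2.3246497150
Divide by 2^1 − 1 = 1.
2.3246497150 ÷ 1 = 2.3246497150
Gap between inputs: 1.381e-01; correction applied: −0.1380619275.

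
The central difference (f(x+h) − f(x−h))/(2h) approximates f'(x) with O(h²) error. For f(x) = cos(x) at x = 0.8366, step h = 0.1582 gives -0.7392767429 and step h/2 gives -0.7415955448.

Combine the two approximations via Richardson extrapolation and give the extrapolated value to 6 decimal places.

Leading term ∝ h^2; use weight 4 = 2^2.
Top: 4(-0.7415955448) − (-0.7392767429) = -2.2271054363
Divide by 2^2 − 1 = 3.
Extrapolated: (-2.2271054363) / 3 = -0.7423684788

-0.742368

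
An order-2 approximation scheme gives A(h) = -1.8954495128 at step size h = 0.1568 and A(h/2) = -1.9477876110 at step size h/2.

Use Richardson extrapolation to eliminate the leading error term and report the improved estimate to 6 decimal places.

-1.965234

With r = 2 the leading error scales as h^2, so the weight is 2^2 = 4.
A(h/2) − A(h) = -1.9477876110 − (-1.8954495128) = -0.0523380982
Divide by 2^2 − 1 = 3: (-0.0523380982)/3 = -0.0174460327
R = A(h/2) + (A(h/2) − A(h))/3 = -1.9477876110 − 0.0174460327 = -1.9652336437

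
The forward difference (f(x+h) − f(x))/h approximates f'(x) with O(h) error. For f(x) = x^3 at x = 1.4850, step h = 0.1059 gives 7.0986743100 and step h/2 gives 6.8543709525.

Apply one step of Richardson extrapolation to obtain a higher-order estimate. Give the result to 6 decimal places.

6.610068

Order 1 gives 2^r = 2 and 2^r − 1 = 1.
Weighted: 13.7087419050 − 7.0986743100 = 6.6100675950
Denominator 2 − 1 = 1.
Result: 6.6100675950
Shift from A(h/2): −0.2443033575.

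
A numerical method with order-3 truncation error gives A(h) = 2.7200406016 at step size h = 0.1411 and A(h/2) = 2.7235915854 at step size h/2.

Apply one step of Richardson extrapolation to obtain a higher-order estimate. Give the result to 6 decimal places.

The method has order 3: 2^3 = 8.
Top: 8(2.7235915854) − (2.7200406016) = 19.0686920816
19.0686920816 ÷ 7 = 2.7240988688
Correction |R − A(h/2)| = 5.073e-04; gap |A(h/2) − A(h)| = 3.551e-03.

2.724099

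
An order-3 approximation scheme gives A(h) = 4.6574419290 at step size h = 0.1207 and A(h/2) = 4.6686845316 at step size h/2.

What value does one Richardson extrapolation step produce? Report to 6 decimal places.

4.670291

With r = 3 the leading error scales as h^3, so the weight is 2^3 = 8.
A(h/2) − A(h) = 4.6686845316 − 4.6574419290 = 0.0112426026
Correction (A(h/2) − A(h))/(8 − 1) = 0.0112426026/7 = 0.0016060861
R = 4.6686845316 + 0.0016060861 = 4.6702906177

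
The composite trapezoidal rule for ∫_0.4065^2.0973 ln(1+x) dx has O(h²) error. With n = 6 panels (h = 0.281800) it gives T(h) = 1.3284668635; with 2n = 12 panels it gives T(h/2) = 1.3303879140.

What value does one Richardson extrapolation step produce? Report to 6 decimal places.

Order 2 gives 2^r = 4 and 2^r − 1 = 3.
4*1.3303879140 − 1.3284668635 = 3.9930847925
3.9930847925 ÷ 3 = 1.3310282642
Gap between inputs: 1.921e-03; correction applied: +0.0006403502.

1.331028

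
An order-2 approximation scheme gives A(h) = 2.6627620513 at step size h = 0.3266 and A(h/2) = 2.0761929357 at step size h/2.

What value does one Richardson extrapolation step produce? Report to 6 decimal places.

r = 2, so 2^r = 4.
4 × 2.0761929357 = 8.3047717428; 8.3047717428 − 2.6627620513 = 5.6420096915
Denominator 4 − 1 = 3.
5.6420096915 ÷ 3 = 1.8806698972

1.880670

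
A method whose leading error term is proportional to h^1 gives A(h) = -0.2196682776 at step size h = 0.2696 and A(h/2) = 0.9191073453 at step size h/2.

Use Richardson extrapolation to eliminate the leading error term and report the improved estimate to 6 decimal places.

With r = 1 the leading error scales as h^1, so the weight is 2^1 = 2.
2×0.9191073453 = 1.8382146906; subtract (-0.2196682776) → 2.0578829682
2.0578829682 ÷ 1 = 2.0578829682

2.057883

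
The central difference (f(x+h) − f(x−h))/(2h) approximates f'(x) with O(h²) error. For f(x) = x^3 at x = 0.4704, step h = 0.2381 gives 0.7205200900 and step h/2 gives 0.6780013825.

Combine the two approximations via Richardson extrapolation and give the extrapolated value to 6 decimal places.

The method has order 2: 2^2 = 4.
4*0.6780013825 = 2.7120055300; 2.7120055300 − 0.7205200900 = 1.9914854400
Denominator 4 − 1 = 3.
R = 1.9914854400/3 = 0.6638284800
Shift from A(h/2): −0.0141729025.

0.663828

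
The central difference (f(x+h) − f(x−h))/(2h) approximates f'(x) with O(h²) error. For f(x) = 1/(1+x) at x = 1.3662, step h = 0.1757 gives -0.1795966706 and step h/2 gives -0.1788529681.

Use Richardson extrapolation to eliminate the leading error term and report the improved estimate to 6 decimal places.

-0.178605

Error is O(h^2); halving h shrinks it by 2^2 = 4.
4·(-0.1788529681) = -0.7154118724; subtract (-0.1795966706) → -0.5358152018
(4·(-0.1788529681) − (-0.1795966706))/(4 − 1) = -0.1786050673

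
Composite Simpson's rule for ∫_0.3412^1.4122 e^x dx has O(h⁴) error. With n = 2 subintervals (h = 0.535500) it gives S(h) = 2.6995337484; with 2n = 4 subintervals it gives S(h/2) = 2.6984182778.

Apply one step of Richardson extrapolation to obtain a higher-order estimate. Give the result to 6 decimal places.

2.698344

r = 4: numerator weight 16, denominator 15.
Top: 16(2.6984182778) − (2.6995337484) = 40.4751586964
Denominator 16 − 1 = 15.
Extrapolated: 40.4751586964 / 15 = 2.6983439131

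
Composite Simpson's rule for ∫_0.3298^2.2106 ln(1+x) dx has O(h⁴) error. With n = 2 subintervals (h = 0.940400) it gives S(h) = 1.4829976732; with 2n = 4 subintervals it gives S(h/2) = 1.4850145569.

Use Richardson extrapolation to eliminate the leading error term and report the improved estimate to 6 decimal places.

With r = 4 the leading error scales as h^4, so the weight is 2^4 = 16.
16 × 1.4850145569 = 23.7602329104; subtract 1.4829976732 → 22.2772352372
Denominator 16 − 1 = 15.
(16 × 1.4850145569 − 1.4829976732)/(16 − 1) = 1.4851490158
Correction |R − A(h/2)| = 1.345e-04; gap |A(h/2) − A(h)| = 2.017e-03.

1.485149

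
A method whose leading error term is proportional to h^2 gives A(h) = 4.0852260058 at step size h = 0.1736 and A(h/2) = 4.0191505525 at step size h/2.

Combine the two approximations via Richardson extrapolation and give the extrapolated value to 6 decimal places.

3.997125

The method has order 2: 2^2 = 4.
4 × 4.0191505525 = 16.0766022100; 16.0766022100 − 4.0852260058 = 11.9913762042
Divide by 2^2 − 1 = 3.
Extrapolated: 11.9913762042 / 3 = 3.9971254014
Gap between inputs: 6.608e-02; correction applied: −0.0220251511.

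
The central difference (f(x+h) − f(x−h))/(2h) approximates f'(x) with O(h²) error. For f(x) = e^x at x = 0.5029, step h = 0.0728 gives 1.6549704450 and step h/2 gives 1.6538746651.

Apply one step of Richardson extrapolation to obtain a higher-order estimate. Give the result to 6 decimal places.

With r = 2 the leading error scales as h^2, so the weight is 2^2 = 4.
4·1.6538746651 = 6.6154986604; 6.6154986604 − 1.6549704450 = 4.9605282154
(4·1.6538746651 − 1.6549704450)/(4 − 1) = 1.6535094051

1.653509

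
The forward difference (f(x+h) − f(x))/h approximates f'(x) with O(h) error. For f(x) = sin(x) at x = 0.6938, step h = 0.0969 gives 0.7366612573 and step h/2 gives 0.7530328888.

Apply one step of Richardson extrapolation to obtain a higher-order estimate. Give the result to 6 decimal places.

Order 1 gives 2^r = 2 and 2^r − 1 = 1.
2 × 0.7530328888 = 1.5060657776; 1.5060657776 − 0.7366612573 = 0.7694045203
0.7694045203 ÷ 1 = 0.7694045203
Gap between inputs: 1.637e-02; correction applied: +0.0163716315.

0.769405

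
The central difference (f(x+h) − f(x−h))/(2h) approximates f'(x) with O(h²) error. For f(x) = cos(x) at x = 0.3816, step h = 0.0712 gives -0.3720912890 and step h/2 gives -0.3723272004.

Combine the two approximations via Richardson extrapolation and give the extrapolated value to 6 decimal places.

-0.372406

Order 2 gives 2^r = 4 and 2^r − 1 = 3.
2^2·A(h/2) = -1.4893088016; minus A(h) gives -1.1172175126.
Denominator 4 − 1 = 3.
Extrapolated: (-1.1172175126) / 3 = -0.3724058375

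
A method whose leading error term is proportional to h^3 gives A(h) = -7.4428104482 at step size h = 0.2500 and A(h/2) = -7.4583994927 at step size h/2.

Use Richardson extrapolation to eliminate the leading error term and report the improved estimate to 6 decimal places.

Order 3 gives 2^r = 8 and 2^r − 1 = 7.
2^3·A(h/2) = -59.6671959416; minus A(h) gives -52.2243854934.
Extrapolated: (-52.2243854934) / 7 = -7.4606264991
Shift from A(h/2): −0.0022270064.

-7.460626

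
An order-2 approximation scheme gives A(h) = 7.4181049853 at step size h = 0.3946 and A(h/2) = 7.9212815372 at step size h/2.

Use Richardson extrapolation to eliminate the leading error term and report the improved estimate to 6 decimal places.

Error is O(h^2); halving h shrinks it by 2^2 = 4.
Difference of the inputs: 7.9212815372 − 7.4181049853 = 0.5031765519
Correction (A(h/2) − A(h))/(4 − 1) = 0.5031765519/3 = 0.1677255173
R = A(h/2) + (A(h/2) − A(h))/3 = 7.9212815372 + 0.1677255173 = 8.0890070545

8.089007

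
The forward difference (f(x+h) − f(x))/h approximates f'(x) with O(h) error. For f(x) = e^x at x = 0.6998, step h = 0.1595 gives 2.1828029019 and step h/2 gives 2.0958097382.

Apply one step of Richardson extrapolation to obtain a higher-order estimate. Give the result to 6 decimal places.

Leading term ∝ h^1; use weight 2 = 2^1.
2^1×A(h/2) = 4.1916194764; minus A(h) gives 2.0088165745.
R = 2.0088165745/1 = 2.0088165745
Shift from A(h/2): −0.0869931637.

2.008817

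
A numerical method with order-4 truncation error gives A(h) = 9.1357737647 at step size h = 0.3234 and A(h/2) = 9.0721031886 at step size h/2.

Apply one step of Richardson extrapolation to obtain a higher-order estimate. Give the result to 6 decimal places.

9.067858

r = 4: numerator weight 16, denominator 15.
A(h/2) − A(h) = 9.0721031886 − 9.1357737647 = -0.0636705761
Divide by 2^4 − 1 = 15: (-0.0636705761)/15 = -0.0042447051
R = 9.0721031886 − 0.0042447051 = 9.0678584835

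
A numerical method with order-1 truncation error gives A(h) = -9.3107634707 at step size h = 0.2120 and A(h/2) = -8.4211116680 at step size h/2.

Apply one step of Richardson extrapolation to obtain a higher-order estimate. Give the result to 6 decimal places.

r = 1: numerator weight 2, denominator 1.
Weighted: (-16.8422233360) − (-9.3107634707) = -7.5314598653
Divide by 2^1 − 1 = 1.
Result: -7.5314598653

-7.531460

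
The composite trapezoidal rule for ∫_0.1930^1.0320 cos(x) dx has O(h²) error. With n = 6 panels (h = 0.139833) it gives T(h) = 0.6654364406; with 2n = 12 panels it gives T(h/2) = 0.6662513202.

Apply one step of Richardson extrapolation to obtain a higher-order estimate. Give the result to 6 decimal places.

0.666523

r = 2, so 2^r = 4.
2^2×A(h/2) = 2.6650052808; minus A(h) gives 1.9995688402.
Divide by 2^2 − 1 = 3.
Extrapolated: 1.9995688402 / 3 = 0.6665229467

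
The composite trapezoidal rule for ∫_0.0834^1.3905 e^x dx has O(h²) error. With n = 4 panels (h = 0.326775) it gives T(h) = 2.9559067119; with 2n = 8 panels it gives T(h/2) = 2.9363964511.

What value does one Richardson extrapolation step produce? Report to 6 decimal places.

Error is O(h^2); halving h shrinks it by 2^2 = 4.
Top: 4(2.9363964511) − (2.9559067119) = 8.7896790925
R = 8.7896790925/3 = 2.9298930308

2.929893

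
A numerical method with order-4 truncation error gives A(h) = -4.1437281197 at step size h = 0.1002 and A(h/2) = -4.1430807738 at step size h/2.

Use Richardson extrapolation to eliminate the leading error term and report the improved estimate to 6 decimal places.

Order 4 gives 2^r = 16 and 2^r − 1 = 15.
Numerator 16×A(h/2) − A(h) = 16×(-4.1430807738) − (-4.1437281197) = -62.1455642611
Divide by 2^4 − 1 = 15.
Result: -4.1430376174

-4.143038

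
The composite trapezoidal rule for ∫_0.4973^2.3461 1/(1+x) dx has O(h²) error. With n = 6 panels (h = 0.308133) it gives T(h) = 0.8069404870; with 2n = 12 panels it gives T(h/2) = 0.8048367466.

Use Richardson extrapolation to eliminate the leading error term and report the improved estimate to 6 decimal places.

0.804135

With r = 2 the leading error scales as h^2, so the weight is 2^2 = 4.
4×0.8048367466 = 3.2193469864; subtract 0.8069404870 → 2.4124064994
Divide by 2^2 − 1 = 3.
Extrapolated: 2.4124064994 / 3 = 0.8041354998
Shift from A(h/2): −0.0007012468.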